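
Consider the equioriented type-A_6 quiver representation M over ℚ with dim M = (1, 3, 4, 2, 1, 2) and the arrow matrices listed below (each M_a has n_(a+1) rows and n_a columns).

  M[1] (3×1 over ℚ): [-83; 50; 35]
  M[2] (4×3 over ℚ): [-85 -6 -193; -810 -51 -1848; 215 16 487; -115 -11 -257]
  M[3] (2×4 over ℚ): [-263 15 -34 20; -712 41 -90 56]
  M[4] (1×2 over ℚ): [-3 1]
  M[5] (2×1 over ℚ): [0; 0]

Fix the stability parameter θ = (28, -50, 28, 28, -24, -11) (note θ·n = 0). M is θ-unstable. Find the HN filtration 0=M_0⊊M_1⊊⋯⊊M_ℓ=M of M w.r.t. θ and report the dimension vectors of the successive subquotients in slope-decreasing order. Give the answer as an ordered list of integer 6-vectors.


Interval decomposition of M: I[1,2], I[2,4], I[2,5], I[3,3]^2, I[6,6]^2.
HN type (ℓ=4): μ^(1)=28; μ^(2)=32/3; μ^(3)=-11; μ^(4)=-50

((0, 0, 3, 1, 0, 0); (0, 0, 1, 1, 1, 0); (1, 1, 0, 0, 0, 2); (0, 2, 0, 0, 0, 0))


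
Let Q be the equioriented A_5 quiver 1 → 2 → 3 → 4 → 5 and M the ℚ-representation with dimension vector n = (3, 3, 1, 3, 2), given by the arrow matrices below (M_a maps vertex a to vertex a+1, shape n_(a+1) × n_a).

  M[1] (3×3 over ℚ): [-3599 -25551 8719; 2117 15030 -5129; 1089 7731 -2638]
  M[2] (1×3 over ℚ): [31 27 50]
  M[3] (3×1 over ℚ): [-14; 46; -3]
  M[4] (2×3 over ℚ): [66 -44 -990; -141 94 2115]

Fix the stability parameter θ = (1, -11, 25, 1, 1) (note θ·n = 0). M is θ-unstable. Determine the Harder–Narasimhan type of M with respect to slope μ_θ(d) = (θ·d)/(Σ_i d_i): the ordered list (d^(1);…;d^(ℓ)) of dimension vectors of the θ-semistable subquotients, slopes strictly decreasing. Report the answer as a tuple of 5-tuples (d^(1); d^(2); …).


Via rank(M_{q-1}∘⋯∘M_p): M ≅ I[1,2]^2, I[1,5], I[4,4]^2, I[5,5].
μ_θ-semistable layers: μ^(1)=9; μ^(2)=1; μ^(3)=-5

((0, 0, 1, 1, 1); (0, 0, 0, 2, 1); (3, 3, 0, 0, 0))


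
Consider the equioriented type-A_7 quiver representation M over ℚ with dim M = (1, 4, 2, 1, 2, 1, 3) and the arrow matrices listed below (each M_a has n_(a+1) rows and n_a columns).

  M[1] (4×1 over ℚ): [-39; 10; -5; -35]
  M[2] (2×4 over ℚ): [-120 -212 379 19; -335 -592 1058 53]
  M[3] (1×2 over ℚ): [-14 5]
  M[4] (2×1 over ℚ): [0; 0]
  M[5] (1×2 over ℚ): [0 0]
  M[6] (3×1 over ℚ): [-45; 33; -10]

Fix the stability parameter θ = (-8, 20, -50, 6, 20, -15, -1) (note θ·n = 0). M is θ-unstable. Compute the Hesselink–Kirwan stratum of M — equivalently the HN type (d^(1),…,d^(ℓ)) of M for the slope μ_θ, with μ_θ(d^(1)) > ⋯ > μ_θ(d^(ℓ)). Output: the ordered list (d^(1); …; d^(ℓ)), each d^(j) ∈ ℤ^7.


Barcode: M ≅ I[1,2], I[2,2], I[2,3], I[2,4], I[5,5]^2, I[6,7], I[7,7]^2. HN layers by μ_θ (5 steps, strictly decreasing):
  μ^(1)=20; μ^(2)=6; μ^(3)=-1; μ^(4)=-8; μ^(5)=-15

((0, 2, 0, 0, 2, 0, 0); (0, 0, 0, 1, 0, 0, 0); (0, 0, 0, 0, 0, 0, 3); (1, 0, 0, 0, 0, 0, 0); (0, 2, 2, 0, 0, 1, 0))


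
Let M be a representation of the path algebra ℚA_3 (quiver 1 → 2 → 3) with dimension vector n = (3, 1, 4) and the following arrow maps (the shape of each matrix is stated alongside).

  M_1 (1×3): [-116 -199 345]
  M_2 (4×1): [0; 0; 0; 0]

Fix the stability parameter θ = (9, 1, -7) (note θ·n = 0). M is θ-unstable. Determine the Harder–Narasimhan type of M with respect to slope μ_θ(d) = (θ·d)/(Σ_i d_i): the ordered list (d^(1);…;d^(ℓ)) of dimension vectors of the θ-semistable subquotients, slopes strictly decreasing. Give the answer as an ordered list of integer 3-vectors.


Barcode: M ≅ I[1,1]^2, I[1,2], I[3,3]^4. HN layers by μ_θ (3 steps, strictly decreasing):
  μ^(1)=9; μ^(2)=5; μ^(3)=-7

((2, 0, 0); (1, 1, 0); (0, 0, 4))


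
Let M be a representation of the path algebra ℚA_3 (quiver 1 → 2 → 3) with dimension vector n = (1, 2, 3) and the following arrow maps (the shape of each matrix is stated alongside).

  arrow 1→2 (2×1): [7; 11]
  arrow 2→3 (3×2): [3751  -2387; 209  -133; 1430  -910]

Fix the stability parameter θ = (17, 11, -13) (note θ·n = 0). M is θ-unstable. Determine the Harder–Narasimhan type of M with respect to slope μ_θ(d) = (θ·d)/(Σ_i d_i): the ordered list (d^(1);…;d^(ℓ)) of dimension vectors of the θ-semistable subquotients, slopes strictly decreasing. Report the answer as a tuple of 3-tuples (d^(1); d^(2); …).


Via rank(M_{q-1}∘⋯∘M_p): M ≅ I[1,2], I[2,3], I[3,3]^2.
μ_θ-semistable layers: μ^(1)=14; μ^(2)=-1; μ^(3)=-13

((1, 1, 0); (0, 1, 1); (0, 0, 2))


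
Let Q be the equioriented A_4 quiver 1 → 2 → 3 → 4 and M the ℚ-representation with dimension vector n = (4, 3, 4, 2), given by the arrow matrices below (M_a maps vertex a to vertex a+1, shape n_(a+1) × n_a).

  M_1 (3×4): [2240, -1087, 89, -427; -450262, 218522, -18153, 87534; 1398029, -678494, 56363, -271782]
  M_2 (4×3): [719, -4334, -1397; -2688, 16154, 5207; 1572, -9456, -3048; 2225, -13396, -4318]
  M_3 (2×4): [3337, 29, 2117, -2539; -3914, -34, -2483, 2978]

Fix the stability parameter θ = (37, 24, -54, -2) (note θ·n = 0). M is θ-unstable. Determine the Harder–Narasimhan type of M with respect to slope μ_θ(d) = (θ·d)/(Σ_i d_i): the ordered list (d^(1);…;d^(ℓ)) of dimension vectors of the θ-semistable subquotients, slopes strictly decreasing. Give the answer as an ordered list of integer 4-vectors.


Barcode: M ≅ I[1,1], I[1,2], I[1,3]^2, I[3,4]^2. HN layers by μ_θ (5 steps, strictly decreasing):
  μ^(1)=37; μ^(2)=61/2; μ^(3)=7/3; μ^(4)=-2; μ^(5)=-54

((1, 0, 0, 0); (1, 1, 0, 0); (2, 2, 2, 0); (0, 0, 0, 2); (0, 0, 2, 0))


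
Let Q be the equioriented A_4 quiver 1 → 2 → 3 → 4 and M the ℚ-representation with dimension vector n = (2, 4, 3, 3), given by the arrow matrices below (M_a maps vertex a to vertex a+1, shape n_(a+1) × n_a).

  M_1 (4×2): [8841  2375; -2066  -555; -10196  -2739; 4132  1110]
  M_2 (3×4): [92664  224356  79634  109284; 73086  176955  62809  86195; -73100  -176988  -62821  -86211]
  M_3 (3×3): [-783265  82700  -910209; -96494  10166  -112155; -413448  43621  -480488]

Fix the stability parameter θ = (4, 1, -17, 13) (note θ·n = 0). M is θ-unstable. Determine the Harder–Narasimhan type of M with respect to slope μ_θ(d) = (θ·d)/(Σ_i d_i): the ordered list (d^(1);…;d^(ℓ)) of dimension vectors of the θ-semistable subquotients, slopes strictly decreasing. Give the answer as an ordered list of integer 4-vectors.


Barcode: M ≅ I[1,2], I[1,4], I[2,4]^2. HN layers by μ_θ (4 steps, strictly decreasing):
  μ^(1)=13; μ^(2)=5/2; μ^(3)=-4; μ^(4)=-8

((0, 0, 0, 3); (1, 1, 0, 0); (1, 1, 1, 0); (0, 2, 2, 0))


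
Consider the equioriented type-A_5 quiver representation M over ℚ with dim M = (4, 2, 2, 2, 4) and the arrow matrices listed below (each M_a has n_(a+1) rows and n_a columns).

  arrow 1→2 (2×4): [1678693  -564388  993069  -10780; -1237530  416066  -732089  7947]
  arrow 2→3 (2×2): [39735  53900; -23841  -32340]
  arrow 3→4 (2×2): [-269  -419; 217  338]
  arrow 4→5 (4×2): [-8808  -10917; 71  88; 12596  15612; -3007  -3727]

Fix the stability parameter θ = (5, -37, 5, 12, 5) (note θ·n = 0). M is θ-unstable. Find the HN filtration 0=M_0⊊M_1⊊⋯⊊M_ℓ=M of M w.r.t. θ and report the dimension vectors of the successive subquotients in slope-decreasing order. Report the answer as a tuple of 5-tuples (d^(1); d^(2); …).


Barcode: M ≅ I[1,1]^2, I[1,2], I[1,5], I[3,5], I[5,5]^2. HN layers by μ_θ (3 steps, strictly decreasing):
  μ^(1)=17/2; μ^(2)=5; μ^(3)=-16

((0, 0, 0, 2, 2); (2, 0, 2, 0, 2); (2, 2, 0, 0, 0))


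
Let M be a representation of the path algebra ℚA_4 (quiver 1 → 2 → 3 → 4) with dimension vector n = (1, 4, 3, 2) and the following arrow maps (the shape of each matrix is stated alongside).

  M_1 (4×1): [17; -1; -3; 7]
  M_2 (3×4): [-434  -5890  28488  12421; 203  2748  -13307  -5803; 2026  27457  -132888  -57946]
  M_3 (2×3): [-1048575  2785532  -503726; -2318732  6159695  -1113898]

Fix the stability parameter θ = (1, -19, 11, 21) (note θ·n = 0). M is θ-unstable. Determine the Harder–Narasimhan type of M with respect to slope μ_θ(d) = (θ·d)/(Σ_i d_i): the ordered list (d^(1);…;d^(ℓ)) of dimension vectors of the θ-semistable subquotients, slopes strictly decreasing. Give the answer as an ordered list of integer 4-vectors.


Interval decomposition of M: I[1,4], I[2,2], I[2,3], I[2,4].
HN type (ℓ=4): μ^(1)=21; μ^(2)=11; μ^(3)=-9; μ^(4)=-19

((0, 0, 0, 2); (0, 0, 3, 0); (1, 1, 0, 0); (0, 3, 0, 0))


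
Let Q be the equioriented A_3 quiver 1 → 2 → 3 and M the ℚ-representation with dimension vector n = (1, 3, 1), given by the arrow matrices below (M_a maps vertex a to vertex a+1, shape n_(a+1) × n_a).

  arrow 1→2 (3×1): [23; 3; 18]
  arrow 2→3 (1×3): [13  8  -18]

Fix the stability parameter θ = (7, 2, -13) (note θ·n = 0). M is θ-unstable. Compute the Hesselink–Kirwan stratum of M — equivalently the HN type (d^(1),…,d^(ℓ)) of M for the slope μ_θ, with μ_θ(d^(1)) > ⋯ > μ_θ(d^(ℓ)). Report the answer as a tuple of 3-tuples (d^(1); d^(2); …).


Barcode: M ≅ I[1,3], I[2,2]^2. HN layers by μ_θ (2 steps, strictly decreasing):
  μ^(1)=2; μ^(2)=-4/3

((0, 2, 0); (1, 1, 1))


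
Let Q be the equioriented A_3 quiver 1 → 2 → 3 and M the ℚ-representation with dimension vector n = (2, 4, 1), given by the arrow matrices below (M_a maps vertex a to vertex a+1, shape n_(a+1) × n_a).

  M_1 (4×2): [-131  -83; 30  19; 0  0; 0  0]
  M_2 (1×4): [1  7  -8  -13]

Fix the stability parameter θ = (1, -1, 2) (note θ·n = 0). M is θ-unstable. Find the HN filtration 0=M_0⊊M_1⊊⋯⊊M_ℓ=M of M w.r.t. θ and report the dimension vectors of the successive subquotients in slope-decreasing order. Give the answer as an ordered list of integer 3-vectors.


Interval decomposition of M: I[1,2], I[1,3], I[2,2]^2.
HN type (ℓ=3): μ^(1)=2; μ^(2)=0; μ^(3)=-1

((0, 0, 1); (2, 2, 0); (0, 2, 0))


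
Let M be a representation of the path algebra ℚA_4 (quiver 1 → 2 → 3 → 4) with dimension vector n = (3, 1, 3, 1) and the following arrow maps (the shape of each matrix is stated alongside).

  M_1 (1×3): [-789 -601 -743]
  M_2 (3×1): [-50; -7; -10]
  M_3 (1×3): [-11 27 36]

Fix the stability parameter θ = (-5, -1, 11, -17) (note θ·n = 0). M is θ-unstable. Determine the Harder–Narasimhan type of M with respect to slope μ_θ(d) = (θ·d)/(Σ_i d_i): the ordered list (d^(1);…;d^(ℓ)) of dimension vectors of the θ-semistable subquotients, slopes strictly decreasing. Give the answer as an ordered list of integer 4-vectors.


Via rank(M_{q-1}∘⋯∘M_p): M ≅ I[1,1]^2, I[1,4], I[3,3]^2.
μ_θ-semistable layers: μ^(1)=11; μ^(2)=-7/3; μ^(3)=-5

((0, 0, 2, 0); (0, 1, 1, 1); (3, 0, 0, 0))


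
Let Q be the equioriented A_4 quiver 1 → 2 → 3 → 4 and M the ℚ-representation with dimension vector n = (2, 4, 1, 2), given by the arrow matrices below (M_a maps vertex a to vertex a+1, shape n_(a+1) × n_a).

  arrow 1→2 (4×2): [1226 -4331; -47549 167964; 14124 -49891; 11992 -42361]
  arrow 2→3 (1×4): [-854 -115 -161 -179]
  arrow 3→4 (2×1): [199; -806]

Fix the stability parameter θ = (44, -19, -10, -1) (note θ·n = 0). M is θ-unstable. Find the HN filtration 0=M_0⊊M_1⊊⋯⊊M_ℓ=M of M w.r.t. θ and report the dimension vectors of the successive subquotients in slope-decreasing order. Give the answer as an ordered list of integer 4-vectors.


Barcode: M ≅ I[1,2], I[1,4], I[2,2]^2, I[4,4]. HN layers by μ_θ (4 steps, strictly decreasing):
  μ^(1)=25/2; μ^(2)=7/2; μ^(3)=-1; μ^(4)=-19

((1, 1, 0, 0); (1, 1, 1, 1); (0, 0, 0, 1); (0, 2, 0, 0))


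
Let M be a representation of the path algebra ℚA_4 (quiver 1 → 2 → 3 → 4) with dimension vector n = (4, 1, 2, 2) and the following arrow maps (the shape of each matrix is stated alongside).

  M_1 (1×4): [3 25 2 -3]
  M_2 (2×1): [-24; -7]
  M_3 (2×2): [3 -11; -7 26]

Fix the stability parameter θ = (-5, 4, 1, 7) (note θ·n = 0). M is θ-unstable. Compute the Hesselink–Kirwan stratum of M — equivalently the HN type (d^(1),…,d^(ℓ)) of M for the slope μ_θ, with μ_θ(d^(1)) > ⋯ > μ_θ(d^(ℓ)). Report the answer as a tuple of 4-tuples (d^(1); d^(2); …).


Interval decomposition of M: I[1,1]^3, I[1,4], I[3,4].
HN type (ℓ=4): μ^(1)=7; μ^(2)=5/2; μ^(3)=1; μ^(4)=-5

((0, 0, 0, 2); (0, 1, 1, 0); (0, 0, 1, 0); (4, 0, 0, 0))


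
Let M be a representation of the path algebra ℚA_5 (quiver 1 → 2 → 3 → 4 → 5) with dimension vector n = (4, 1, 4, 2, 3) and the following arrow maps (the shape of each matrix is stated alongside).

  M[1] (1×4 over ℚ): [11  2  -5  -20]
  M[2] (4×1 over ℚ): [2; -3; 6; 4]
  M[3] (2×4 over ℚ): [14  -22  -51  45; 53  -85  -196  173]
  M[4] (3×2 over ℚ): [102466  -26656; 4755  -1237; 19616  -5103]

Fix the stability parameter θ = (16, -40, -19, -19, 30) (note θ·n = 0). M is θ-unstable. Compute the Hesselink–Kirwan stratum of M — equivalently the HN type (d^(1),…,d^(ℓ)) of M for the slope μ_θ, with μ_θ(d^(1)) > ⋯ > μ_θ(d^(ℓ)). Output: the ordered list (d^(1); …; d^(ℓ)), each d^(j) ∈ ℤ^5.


Interval decomposition of M: I[1,1]^3, I[1,5], I[3,3]^2, I[3,5], I[5,5].
HN type (ℓ=4): μ^(1)=30; μ^(2)=16; μ^(3)=-31/2; μ^(4)=-19

((0, 0, 0, 0, 3); (3, 0, 0, 0, 0); (1, 1, 1, 1, 0); (0, 0, 3, 1, 0))


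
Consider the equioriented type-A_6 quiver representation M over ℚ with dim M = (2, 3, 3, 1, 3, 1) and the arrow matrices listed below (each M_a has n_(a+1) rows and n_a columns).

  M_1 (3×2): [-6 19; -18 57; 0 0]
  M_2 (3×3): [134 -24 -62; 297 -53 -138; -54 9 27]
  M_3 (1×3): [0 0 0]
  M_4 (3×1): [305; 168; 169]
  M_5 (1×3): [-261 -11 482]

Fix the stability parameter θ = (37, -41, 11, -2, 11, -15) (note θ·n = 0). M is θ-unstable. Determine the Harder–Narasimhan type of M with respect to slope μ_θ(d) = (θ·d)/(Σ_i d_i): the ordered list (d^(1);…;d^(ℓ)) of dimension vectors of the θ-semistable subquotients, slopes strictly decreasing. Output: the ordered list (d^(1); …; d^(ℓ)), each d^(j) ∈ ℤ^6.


Interval decomposition of M: I[1,1], I[1,3], I[2,2], I[2,3], I[3,3], I[4,6], I[5,5]^2.
HN type (ℓ=4): μ^(1)=37; μ^(2)=11; μ^(3)=-2; μ^(4)=-41

((1, 0, 0, 0, 0, 0); (0, 0, 3, 0, 2, 0); (1, 1, 0, 1, 1, 1); (0, 2, 0, 0, 0, 0))


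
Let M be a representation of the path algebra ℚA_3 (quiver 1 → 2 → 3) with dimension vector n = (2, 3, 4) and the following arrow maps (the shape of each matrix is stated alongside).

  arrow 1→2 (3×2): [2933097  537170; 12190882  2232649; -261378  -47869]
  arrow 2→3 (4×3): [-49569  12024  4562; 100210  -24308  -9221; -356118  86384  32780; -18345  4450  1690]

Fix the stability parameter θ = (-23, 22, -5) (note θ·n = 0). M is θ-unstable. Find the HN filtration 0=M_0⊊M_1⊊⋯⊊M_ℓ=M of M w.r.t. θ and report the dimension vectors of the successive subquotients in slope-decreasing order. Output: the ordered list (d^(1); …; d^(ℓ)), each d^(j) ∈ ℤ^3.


Via rank(M_{q-1}∘⋯∘M_p): M ≅ I[1,3]^2, I[2,3], I[3,3].
μ_θ-semistable layers: μ^(1)=17/2; μ^(2)=-5; μ^(3)=-23

((0, 3, 3); (0, 0, 1); (2, 0, 0))


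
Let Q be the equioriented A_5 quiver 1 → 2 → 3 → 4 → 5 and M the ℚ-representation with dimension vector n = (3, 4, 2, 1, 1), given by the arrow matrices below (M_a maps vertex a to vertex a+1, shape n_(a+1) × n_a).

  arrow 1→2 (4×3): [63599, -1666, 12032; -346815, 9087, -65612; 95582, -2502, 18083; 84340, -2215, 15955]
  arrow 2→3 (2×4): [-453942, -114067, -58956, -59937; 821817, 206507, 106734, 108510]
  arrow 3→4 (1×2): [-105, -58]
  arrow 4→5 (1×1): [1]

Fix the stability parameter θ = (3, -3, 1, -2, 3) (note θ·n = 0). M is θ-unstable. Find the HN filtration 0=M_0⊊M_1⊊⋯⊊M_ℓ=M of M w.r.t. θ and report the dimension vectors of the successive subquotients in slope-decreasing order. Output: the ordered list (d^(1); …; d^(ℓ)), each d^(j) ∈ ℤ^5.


Barcode: M ≅ I[1,2], I[1,3], I[1,5], I[2,2]. HN layers by μ_θ (5 steps, strictly decreasing):
  μ^(1)=3; μ^(2)=1; μ^(3)=0; μ^(4)=-1/4; μ^(5)=-3

((0, 0, 0, 0, 1); (0, 0, 1, 0, 0); (2, 2, 0, 0, 0); (1, 1, 1, 1, 0); (0, 1, 0, 0, 0))


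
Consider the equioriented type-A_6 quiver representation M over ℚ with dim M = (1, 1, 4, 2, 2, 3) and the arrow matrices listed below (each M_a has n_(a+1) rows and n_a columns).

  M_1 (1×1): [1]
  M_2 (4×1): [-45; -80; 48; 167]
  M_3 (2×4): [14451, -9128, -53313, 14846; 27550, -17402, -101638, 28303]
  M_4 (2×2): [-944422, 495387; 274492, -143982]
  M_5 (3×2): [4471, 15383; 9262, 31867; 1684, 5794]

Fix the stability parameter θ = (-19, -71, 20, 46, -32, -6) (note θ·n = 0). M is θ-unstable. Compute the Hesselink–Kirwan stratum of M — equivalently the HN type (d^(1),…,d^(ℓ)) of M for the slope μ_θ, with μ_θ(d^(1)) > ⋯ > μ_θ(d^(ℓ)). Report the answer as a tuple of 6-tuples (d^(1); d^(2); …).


Barcode: M ≅ I[1,6], I[3,3]^2, I[3,4], I[5,6], I[6,6]. HN layers by μ_θ (6 steps, strictly decreasing):
  μ^(1)=46; μ^(2)=20; μ^(3)=7; μ^(4)=-6; μ^(5)=-32; μ^(6)=-45

((0, 0, 0, 1, 0, 0); (0, 0, 3, 0, 0, 0); (0, 0, 1, 1, 1, 1); (0, 0, 0, 0, 0, 2); (0, 0, 0, 0, 1, 0); (1, 1, 0, 0, 0, 0))


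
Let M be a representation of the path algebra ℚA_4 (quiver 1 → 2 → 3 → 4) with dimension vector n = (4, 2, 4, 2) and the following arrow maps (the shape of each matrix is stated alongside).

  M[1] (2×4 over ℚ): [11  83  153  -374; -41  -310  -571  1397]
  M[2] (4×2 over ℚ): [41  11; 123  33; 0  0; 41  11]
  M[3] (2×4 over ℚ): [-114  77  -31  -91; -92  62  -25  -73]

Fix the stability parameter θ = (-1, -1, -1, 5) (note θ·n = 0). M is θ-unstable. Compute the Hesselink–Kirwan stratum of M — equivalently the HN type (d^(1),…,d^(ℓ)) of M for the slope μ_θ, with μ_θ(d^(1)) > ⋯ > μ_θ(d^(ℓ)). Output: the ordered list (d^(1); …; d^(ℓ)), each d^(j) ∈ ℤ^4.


Barcode: M ≅ I[1,1]^2, I[1,2], I[1,4], I[3,3]^2, I[3,4]. HN layers by μ_θ (2 steps, strictly decreasing):
  μ^(1)=5; μ^(2)=-1

((0, 0, 0, 2); (4, 2, 4, 0))


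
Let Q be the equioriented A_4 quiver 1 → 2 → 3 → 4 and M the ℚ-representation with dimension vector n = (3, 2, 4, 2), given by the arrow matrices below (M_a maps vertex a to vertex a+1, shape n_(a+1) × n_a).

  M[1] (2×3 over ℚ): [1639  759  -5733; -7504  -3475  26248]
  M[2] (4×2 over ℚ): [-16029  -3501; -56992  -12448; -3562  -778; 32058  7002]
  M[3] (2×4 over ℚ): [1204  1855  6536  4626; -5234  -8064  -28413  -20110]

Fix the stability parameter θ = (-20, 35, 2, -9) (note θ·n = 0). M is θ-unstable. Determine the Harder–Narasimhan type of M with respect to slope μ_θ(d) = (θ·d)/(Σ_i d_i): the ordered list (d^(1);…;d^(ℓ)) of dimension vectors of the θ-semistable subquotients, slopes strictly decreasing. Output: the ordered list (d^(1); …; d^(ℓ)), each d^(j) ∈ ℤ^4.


Barcode: M ≅ I[1,1], I[1,2], I[1,3], I[3,3], I[3,4]^2. HN layers by μ_θ (5 steps, strictly decreasing):
  μ^(1)=35; μ^(2)=37/2; μ^(3)=2; μ^(4)=-7/2; μ^(5)=-20

((0, 1, 0, 0); (0, 1, 1, 0); (0, 0, 1, 0); (0, 0, 2, 2); (3, 0, 0, 0))


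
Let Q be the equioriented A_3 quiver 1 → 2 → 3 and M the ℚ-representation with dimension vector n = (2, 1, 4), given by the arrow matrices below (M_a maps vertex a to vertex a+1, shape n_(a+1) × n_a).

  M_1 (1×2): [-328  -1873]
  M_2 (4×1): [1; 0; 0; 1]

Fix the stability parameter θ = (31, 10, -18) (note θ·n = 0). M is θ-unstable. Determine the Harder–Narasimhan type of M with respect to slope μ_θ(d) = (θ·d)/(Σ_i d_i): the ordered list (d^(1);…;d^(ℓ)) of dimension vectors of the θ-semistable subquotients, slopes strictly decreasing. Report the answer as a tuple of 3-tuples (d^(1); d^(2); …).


Interval decomposition of M: I[1,1], I[1,3], I[3,3]^3.
HN type (ℓ=3): μ^(1)=31; μ^(2)=23/3; μ^(3)=-18

((1, 0, 0); (1, 1, 1); (0, 0, 3))


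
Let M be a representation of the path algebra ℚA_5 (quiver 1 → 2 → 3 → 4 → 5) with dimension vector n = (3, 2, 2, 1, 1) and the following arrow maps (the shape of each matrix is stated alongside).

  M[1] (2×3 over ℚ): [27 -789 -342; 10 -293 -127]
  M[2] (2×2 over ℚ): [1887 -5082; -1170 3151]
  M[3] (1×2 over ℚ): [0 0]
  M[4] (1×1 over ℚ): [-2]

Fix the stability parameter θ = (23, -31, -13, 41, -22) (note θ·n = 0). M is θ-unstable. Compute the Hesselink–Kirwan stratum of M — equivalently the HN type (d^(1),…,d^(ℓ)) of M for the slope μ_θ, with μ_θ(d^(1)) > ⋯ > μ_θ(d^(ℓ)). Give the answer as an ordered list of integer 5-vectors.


Barcode: M ≅ I[1,1], I[1,3]^2, I[4,5]. HN layers by μ_θ (3 steps, strictly decreasing):
  μ^(1)=23; μ^(2)=19/2; μ^(3)=-7

((1, 0, 0, 0, 0); (0, 0, 0, 1, 1); (2, 2, 2, 0, 0))


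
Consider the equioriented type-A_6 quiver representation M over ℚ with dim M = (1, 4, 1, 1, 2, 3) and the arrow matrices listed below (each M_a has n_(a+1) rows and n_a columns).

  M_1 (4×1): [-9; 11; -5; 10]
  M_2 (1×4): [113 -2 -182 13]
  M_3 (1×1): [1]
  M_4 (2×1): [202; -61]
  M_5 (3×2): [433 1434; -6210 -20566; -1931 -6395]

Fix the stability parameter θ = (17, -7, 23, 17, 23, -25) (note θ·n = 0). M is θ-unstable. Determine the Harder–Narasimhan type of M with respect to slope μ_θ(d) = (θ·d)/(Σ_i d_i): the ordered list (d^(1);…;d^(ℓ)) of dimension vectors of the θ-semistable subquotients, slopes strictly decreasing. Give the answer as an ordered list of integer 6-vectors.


Barcode: M ≅ I[1,6], I[2,2]^3, I[5,6], I[6,6]. HN layers by μ_θ (5 steps, strictly decreasing):
  μ^(1)=19/2; μ^(2)=5; μ^(3)=-1; μ^(4)=-7; μ^(5)=-25

((0, 0, 1, 1, 1, 1); (1, 1, 0, 0, 0, 0); (0, 0, 0, 0, 1, 1); (0, 3, 0, 0, 0, 0); (0, 0, 0, 0, 0, 1))


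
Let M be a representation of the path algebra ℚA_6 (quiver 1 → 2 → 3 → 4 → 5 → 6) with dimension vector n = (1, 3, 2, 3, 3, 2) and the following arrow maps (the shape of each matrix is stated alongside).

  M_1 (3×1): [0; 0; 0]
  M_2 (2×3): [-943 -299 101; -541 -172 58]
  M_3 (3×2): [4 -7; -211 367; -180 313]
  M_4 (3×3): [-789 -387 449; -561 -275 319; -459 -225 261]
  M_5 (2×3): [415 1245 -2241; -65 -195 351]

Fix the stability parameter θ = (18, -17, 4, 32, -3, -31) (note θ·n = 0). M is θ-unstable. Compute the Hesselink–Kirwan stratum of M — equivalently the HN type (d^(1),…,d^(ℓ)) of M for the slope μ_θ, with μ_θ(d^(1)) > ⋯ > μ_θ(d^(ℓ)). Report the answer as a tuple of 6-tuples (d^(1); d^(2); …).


Interval decomposition of M: I[1,1], I[2,2], I[2,5], I[2,6], I[4,4], I[5,5], I[6,6].
HN type (ℓ=8): μ^(1)=32; μ^(2)=18; μ^(3)=29/2; μ^(4)=4; μ^(5)=1/2; μ^(6)=-3; μ^(7)=-17; μ^(8)=-31

((0, 0, 0, 1, 0, 0); (1, 0, 0, 0, 0, 0); (0, 0, 0, 1, 1, 0); (0, 0, 1, 0, 0, 0); (0, 0, 1, 1, 1, 1); (0, 0, 0, 0, 1, 0); (0, 3, 0, 0, 0, 0); (0, 0, 0, 0, 0, 1))


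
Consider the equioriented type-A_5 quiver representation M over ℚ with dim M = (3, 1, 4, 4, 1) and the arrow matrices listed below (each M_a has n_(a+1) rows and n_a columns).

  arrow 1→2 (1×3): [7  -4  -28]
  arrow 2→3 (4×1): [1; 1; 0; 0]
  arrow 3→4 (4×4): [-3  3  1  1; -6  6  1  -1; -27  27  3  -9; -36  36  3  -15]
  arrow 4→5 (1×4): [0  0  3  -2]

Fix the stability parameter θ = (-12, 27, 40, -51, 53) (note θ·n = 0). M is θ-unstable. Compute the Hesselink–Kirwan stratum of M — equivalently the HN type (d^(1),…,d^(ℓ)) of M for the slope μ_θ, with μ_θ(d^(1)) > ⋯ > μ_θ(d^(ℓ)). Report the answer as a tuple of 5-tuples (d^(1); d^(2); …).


Via rank(M_{q-1}∘⋯∘M_p): M ≅ I[1,1]^2, I[1,3], I[3,3], I[3,4], I[3,5], I[4,4]^2.
μ_θ-semistable layers: μ^(1)=53; μ^(2)=40; μ^(3)=27; μ^(4)=-11/2; μ^(5)=-12; μ^(6)=-51

((0, 0, 0, 0, 1); (0, 0, 2, 0, 0); (0, 1, 0, 0, 0); (0, 0, 2, 2, 0); (3, 0, 0, 0, 0); (0, 0, 0, 2, 0))


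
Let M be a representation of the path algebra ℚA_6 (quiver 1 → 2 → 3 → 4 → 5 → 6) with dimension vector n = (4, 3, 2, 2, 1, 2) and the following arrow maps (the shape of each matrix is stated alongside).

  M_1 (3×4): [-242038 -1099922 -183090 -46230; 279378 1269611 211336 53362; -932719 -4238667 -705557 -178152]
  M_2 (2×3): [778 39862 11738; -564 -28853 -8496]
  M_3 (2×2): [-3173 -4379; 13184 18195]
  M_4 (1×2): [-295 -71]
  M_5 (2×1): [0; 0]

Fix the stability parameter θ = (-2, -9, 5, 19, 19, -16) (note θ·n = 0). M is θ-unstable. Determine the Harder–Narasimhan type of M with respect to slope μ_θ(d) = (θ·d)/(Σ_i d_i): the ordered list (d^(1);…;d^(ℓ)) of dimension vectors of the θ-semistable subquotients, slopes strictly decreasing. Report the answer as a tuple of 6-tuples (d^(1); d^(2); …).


Barcode: M ≅ I[1,1], I[1,2], I[1,4], I[1,5], I[6,6]^2. HN layers by μ_θ (5 steps, strictly decreasing):
  μ^(1)=19; μ^(2)=5; μ^(3)=-2; μ^(4)=-11/2; μ^(5)=-16

((0, 0, 0, 2, 1, 0); (0, 0, 2, 0, 0, 0); (1, 0, 0, 0, 0, 0); (3, 3, 0, 0, 0, 0); (0, 0, 0, 0, 0, 2))


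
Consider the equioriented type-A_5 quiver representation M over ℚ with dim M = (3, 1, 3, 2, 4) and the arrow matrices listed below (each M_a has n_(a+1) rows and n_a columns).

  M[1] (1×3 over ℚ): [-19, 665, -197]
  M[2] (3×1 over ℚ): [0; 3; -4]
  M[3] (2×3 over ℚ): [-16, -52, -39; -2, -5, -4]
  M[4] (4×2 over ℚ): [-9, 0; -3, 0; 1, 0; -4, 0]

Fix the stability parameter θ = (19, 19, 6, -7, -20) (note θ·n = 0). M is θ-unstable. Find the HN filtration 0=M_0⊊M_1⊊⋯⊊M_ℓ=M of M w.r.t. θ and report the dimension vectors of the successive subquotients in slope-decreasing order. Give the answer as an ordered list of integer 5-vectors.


Barcode: M ≅ I[1,1]^2, I[1,4], I[3,3], I[3,5], I[5,5]^3. HN layers by μ_θ (5 steps, strictly decreasing):
  μ^(1)=19; μ^(2)=37/4; μ^(3)=6; μ^(4)=-7; μ^(5)=-20

((2, 0, 0, 0, 0); (1, 1, 1, 1, 0); (0, 0, 1, 0, 0); (0, 0, 1, 1, 1); (0, 0, 0, 0, 3))


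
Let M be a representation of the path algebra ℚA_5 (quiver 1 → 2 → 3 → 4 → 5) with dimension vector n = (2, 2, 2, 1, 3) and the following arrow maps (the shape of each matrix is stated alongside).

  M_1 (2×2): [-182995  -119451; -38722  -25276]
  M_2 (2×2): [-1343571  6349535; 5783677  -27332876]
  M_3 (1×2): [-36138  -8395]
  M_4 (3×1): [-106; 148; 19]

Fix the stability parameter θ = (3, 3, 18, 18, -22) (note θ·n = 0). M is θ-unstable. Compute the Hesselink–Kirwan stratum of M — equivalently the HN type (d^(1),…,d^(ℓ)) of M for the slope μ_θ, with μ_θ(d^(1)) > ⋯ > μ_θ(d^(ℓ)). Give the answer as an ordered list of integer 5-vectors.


Interval decomposition of M: I[1,3], I[1,5], I[5,5]^2.
HN type (ℓ=4): μ^(1)=18; μ^(2)=14/3; μ^(3)=3; μ^(4)=-22

((0, 0, 1, 0, 0); (0, 0, 1, 1, 1); (2, 2, 0, 0, 0); (0, 0, 0, 0, 2))


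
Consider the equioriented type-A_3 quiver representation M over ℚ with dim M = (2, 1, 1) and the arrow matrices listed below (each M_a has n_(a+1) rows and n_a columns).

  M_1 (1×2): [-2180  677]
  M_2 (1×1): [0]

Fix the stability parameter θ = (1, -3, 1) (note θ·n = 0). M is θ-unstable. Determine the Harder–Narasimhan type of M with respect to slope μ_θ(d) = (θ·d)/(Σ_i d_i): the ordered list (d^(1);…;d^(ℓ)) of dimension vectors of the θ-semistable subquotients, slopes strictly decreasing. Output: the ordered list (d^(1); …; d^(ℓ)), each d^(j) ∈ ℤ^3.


Via rank(M_{q-1}∘⋯∘M_p): M ≅ I[1,1], I[1,2], I[3,3].
μ_θ-semistable layers: μ^(1)=1; μ^(2)=-1

((1, 0, 1); (1, 1, 0))


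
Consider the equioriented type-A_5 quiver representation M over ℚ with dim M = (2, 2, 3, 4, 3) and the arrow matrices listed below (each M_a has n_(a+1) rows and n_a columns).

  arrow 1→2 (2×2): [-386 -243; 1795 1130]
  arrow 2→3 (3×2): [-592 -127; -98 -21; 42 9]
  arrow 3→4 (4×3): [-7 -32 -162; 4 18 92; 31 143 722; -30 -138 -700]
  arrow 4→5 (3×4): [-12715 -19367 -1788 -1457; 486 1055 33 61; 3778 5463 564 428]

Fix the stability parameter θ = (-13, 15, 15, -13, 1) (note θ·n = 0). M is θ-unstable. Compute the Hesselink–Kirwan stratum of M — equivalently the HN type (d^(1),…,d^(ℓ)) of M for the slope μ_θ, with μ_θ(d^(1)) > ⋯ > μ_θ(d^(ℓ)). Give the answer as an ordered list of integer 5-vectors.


Barcode: M ≅ I[1,5]^2, I[3,5], I[4,4]. HN layers by μ_θ (3 steps, strictly decreasing):
  μ^(1)=9/2; μ^(2)=1; μ^(3)=-13

((0, 2, 2, 2, 2); (0, 0, 1, 1, 1); (2, 0, 0, 1, 0))


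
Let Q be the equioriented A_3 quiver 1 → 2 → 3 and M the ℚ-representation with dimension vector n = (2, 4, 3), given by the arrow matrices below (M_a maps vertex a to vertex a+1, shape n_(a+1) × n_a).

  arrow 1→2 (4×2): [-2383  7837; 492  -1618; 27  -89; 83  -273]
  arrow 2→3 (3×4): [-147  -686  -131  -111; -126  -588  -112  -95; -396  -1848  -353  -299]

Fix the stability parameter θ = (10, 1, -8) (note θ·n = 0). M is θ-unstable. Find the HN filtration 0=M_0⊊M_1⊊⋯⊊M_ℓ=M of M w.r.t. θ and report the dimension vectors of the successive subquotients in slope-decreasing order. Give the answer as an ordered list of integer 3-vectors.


Interval decomposition of M: I[1,3]^2, I[2,2], I[2,3].
HN type (ℓ=2): μ^(1)=1; μ^(2)=-7/2

((2, 3, 2); (0, 1, 1))


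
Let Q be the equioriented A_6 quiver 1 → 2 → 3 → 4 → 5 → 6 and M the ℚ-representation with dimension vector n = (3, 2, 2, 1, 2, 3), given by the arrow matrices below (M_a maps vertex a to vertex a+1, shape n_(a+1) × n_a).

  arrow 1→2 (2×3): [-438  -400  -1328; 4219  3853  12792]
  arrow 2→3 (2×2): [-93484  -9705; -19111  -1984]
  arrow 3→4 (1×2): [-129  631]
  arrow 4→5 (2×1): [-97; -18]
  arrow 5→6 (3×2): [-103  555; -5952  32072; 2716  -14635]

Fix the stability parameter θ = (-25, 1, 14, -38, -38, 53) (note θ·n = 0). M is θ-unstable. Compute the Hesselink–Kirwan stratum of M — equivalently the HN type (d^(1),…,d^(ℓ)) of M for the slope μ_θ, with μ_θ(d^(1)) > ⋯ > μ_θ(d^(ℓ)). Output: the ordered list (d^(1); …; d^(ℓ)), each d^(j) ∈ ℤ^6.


Via rank(M_{q-1}∘⋯∘M_p): M ≅ I[1,1], I[1,3], I[1,6], I[5,6], I[6,6].
μ_θ-semistable layers: μ^(1)=53; μ^(2)=14; μ^(3)=1; μ^(4)=-61/4; μ^(5)=-25; μ^(6)=-38

((0, 0, 0, 0, 0, 3); (0, 0, 1, 0, 0, 0); (0, 1, 0, 0, 0, 0); (0, 1, 1, 1, 1, 0); (3, 0, 0, 0, 0, 0); (0, 0, 0, 0, 1, 0))


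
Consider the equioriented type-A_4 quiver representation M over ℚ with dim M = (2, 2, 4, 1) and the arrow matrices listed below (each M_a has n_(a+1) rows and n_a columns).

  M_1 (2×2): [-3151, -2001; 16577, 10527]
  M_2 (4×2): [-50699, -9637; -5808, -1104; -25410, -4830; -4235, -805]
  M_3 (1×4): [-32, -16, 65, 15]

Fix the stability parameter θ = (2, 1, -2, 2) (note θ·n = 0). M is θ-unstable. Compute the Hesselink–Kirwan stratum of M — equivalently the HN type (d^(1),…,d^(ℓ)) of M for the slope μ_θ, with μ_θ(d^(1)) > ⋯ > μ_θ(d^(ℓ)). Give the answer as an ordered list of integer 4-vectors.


Via rank(M_{q-1}∘⋯∘M_p): M ≅ I[1,1], I[1,2], I[2,4], I[3,3]^3.
μ_θ-semistable layers: μ^(1)=2; μ^(2)=3/2; μ^(3)=-1/2; μ^(4)=-2

((1, 0, 0, 1); (1, 1, 0, 0); (0, 1, 1, 0); (0, 0, 3, 0))


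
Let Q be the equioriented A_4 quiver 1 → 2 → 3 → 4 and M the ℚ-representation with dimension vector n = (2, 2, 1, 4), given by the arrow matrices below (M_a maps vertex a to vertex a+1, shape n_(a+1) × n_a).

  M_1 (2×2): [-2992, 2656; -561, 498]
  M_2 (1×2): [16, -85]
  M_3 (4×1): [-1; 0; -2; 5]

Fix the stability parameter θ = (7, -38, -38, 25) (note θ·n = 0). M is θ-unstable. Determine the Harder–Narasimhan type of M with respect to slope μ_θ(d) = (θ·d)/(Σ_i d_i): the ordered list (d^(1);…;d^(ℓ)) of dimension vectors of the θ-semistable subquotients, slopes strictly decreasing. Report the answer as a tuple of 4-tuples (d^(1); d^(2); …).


Barcode: M ≅ I[1,1], I[1,4], I[2,2], I[4,4]^3. HN layers by μ_θ (4 steps, strictly decreasing):
  μ^(1)=25; μ^(2)=7; μ^(3)=-23; μ^(4)=-38

((0, 0, 0, 4); (1, 0, 0, 0); (1, 1, 1, 0); (0, 1, 0, 0))


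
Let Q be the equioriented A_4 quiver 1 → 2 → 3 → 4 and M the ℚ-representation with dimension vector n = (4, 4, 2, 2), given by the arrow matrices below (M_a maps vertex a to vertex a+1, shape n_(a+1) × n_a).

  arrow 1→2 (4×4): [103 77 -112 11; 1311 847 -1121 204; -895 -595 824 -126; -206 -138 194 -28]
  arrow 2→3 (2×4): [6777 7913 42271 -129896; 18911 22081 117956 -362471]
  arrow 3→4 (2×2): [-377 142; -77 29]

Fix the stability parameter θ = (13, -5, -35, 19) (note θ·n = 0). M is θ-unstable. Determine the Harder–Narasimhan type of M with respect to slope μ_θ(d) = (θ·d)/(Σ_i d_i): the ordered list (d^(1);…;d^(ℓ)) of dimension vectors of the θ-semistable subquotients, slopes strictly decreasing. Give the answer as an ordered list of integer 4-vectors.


Barcode: M ≅ I[1,2]^2, I[1,4]^2. HN layers by μ_θ (3 steps, strictly decreasing):
  μ^(1)=19; μ^(2)=4; μ^(3)=-9

((0, 0, 0, 2); (2, 2, 0, 0); (2, 2, 2, 0))


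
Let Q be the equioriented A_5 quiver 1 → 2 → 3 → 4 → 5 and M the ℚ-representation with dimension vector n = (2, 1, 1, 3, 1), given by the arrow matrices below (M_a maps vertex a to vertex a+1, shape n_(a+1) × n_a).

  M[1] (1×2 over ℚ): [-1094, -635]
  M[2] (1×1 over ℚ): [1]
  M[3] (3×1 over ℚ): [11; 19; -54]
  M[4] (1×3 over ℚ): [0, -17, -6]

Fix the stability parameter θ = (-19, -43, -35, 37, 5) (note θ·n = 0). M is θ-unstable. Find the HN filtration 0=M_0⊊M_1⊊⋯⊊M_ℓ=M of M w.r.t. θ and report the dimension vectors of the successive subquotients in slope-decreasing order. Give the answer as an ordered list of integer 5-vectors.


Barcode: M ≅ I[1,1], I[1,5], I[4,4]^2. HN layers by μ_θ (4 steps, strictly decreasing):
  μ^(1)=37; μ^(2)=21; μ^(3)=-19; μ^(4)=-97/3

((0, 0, 0, 2, 0); (0, 0, 0, 1, 1); (1, 0, 0, 0, 0); (1, 1, 1, 0, 0))


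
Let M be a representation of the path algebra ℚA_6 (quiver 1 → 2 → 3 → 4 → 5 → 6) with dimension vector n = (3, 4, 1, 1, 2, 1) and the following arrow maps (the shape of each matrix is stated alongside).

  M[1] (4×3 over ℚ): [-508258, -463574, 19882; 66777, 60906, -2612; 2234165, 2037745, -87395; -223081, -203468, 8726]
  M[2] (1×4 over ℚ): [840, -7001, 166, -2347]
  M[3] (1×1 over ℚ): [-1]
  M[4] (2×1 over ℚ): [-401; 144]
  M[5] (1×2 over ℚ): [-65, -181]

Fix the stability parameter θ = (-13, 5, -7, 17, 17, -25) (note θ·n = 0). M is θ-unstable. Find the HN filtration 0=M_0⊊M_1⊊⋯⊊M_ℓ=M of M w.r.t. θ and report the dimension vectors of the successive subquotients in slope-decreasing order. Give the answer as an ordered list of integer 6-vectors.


Via rank(M_{q-1}∘⋯∘M_p): M ≅ I[1,1], I[1,2]^2, I[2,2], I[2,6], I[5,5].
μ_θ-semistable layers: μ^(1)=17; μ^(2)=5; μ^(3)=3; μ^(4)=-1; μ^(5)=-13

((0, 0, 0, 0, 1, 0); (0, 3, 0, 0, 0, 0); (0, 0, 0, 1, 1, 1); (0, 1, 1, 0, 0, 0); (3, 0, 0, 0, 0, 0))


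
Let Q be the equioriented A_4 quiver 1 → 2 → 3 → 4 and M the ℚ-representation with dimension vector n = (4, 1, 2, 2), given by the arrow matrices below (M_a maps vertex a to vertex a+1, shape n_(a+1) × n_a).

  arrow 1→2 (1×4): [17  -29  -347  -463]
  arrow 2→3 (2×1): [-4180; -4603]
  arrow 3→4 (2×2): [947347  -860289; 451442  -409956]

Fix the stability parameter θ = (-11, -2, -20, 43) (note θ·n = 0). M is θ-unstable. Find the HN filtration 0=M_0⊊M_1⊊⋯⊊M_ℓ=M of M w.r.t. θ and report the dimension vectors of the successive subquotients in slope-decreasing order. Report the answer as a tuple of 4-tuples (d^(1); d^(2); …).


Via rank(M_{q-1}∘⋯∘M_p): M ≅ I[1,1]^3, I[1,4], I[3,4].
μ_θ-semistable layers: μ^(1)=43; μ^(2)=-11; μ^(3)=-20

((0, 0, 0, 2); (4, 1, 1, 0); (0, 0, 1, 0))


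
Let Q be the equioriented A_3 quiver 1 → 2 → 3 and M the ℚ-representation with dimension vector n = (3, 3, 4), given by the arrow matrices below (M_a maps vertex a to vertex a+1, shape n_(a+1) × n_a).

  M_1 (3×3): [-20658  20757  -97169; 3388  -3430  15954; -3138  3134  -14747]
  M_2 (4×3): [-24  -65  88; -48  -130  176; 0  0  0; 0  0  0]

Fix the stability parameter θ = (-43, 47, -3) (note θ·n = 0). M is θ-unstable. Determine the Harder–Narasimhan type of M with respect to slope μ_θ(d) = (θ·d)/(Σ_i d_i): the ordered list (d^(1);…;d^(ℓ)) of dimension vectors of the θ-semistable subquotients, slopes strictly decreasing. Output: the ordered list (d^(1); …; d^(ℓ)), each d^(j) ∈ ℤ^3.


Via rank(M_{q-1}∘⋯∘M_p): M ≅ I[1,2]^2, I[1,3], I[3,3]^3.
μ_θ-semistable layers: μ^(1)=47; μ^(2)=22; μ^(3)=-3; μ^(4)=-43

((0, 2, 0); (0, 1, 1); (0, 0, 3); (3, 0, 0))


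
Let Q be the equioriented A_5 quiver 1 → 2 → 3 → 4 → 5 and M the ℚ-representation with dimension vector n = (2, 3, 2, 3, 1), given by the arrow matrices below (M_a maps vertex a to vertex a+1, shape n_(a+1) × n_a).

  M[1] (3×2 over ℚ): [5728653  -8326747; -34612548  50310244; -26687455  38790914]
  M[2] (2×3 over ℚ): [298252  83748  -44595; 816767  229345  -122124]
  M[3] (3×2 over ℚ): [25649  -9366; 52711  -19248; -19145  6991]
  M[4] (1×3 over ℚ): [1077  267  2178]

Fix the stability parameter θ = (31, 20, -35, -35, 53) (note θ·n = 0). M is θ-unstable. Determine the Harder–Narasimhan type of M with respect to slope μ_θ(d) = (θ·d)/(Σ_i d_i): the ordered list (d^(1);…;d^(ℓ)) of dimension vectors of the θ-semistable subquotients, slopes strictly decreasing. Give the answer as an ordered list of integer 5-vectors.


Via rank(M_{q-1}∘⋯∘M_p): M ≅ I[1,4]^2, I[2,2], I[4,5].
μ_θ-semistable layers: μ^(1)=53; μ^(2)=20; μ^(3)=-19/4; μ^(4)=-35

((0, 0, 0, 0, 1); (0, 1, 0, 0, 0); (2, 2, 2, 2, 0); (0, 0, 0, 1, 0))


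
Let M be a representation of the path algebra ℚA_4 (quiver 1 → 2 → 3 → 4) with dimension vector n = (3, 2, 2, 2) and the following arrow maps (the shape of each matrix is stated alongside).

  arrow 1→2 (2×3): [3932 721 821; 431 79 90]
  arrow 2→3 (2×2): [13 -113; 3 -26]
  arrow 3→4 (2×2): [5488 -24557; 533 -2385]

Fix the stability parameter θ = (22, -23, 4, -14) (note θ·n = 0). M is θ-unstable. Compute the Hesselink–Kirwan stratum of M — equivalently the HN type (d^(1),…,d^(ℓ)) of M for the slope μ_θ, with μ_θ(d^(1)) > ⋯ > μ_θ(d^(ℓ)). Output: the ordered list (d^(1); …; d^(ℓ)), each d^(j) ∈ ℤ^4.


Barcode: M ≅ I[1,1], I[1,4]^2. HN layers by μ_θ (2 steps, strictly decreasing):
  μ^(1)=22; μ^(2)=-11/4

((1, 0, 0, 0); (2, 2, 2, 2))


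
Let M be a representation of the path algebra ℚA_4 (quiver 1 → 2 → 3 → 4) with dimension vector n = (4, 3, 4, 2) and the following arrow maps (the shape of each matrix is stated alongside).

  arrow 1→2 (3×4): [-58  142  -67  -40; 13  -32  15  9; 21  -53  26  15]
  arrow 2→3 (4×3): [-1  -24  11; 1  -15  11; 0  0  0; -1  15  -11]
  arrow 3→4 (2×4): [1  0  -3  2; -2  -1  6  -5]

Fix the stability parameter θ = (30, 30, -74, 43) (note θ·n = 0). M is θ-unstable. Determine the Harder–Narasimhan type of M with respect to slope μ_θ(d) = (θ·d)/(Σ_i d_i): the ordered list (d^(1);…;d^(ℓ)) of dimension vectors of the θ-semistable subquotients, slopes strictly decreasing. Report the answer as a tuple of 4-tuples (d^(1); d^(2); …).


Interval decomposition of M: I[1,1], I[1,2], I[1,3], I[1,4], I[3,3], I[3,4].
HN type (ℓ=4): μ^(1)=43; μ^(2)=30; μ^(3)=-14/3; μ^(4)=-74

((0, 0, 0, 2); (2, 1, 0, 0); (2, 2, 2, 0); (0, 0, 2, 0))


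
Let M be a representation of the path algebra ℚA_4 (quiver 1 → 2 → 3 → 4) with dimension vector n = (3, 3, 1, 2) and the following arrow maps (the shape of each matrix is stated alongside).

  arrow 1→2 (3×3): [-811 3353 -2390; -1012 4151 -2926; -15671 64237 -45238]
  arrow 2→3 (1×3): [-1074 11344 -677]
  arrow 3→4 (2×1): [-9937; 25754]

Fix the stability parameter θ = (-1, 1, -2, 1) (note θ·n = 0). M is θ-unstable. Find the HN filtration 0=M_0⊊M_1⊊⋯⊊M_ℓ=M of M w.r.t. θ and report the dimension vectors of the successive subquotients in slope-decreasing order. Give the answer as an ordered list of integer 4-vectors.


Interval decomposition of M: I[1,2]^2, I[1,4], I[4,4].
HN type (ℓ=3): μ^(1)=1; μ^(2)=-1/2; μ^(3)=-1

((0, 2, 0, 2); (0, 1, 1, 0); (3, 0, 0, 0))
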